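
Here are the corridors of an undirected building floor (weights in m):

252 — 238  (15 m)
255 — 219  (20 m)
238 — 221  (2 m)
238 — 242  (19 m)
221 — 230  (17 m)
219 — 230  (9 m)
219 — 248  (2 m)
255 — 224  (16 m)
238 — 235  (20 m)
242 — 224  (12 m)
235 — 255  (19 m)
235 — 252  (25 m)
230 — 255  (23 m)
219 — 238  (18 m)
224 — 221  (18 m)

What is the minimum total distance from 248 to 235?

40 m

Enumerating some paths:
248 - 219 - 230 - 221 - 238 - 235: 2+9+17+2+20 = 50
248 - 219 - 238 - 235: 2+18+20 = 40
248 - 219 - 255 - 235: 2+20+19 = 41
The minimum is 40 m via 248 - 219 - 238 - 235.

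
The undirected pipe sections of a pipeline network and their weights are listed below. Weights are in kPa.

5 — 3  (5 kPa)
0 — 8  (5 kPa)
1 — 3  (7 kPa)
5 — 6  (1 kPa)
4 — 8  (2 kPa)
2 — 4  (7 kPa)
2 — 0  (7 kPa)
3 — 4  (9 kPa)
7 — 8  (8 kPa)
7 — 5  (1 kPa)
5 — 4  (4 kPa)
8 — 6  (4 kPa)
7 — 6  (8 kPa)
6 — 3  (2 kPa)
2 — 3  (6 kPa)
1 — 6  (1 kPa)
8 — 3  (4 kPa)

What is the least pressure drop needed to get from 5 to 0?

Compare a few routes:
5 - 6 - 8 - 0: 1+4+5 = 10
5 - 3 - 8 - 0: 5+4+5 = 14
5 - 4 - 8 - 0: 4+2+5 = 11
5 - 6 - 3 - 8 - 0: 1+2+4+5 = 12
The minimum is 10 kPa via 5 - 6 - 8 - 0.

10 kPa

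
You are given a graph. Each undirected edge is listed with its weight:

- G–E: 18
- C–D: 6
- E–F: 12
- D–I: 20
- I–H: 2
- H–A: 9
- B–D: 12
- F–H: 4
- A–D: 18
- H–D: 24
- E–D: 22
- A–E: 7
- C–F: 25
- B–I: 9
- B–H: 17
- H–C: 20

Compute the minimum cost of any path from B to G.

Enumerating some paths:
B - I - H - F - E - G: 9+2+4+12+18 = 45
B - H - F - E - G: 17+4+12+18 = 51
B - H - A - E - G: 17+9+7+18 = 51
Cheapest is B - I - H - F - E - G at 45.

45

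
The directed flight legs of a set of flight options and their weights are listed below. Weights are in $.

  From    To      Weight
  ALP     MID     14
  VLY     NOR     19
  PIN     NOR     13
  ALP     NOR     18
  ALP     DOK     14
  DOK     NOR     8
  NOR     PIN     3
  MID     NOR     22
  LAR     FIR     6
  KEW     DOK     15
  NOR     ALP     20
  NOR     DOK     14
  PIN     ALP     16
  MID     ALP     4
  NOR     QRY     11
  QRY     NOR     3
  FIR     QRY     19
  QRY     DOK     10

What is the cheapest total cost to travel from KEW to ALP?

Settle nodes by increasing distance from KEW:
KEW: 0
DOK: 15  (via KEW)
NOR: 23  (via DOK)
PIN: 26  (via NOR)
QRY: 34  (via NOR)
ALP: 42  (via PIN)
Shortest route: KEW–DOK–NOR–PIN–ALP = $42.

$42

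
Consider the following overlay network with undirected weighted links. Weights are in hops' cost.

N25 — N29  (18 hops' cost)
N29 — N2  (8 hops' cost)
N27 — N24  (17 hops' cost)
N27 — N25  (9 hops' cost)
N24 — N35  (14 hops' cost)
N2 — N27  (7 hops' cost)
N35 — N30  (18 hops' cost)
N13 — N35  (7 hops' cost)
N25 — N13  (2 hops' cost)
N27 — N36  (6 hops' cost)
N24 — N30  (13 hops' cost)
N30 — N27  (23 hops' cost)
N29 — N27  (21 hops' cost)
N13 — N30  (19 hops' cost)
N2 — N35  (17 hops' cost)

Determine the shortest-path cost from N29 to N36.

Compare a few routes:
N29–N2–N27–N36: 8+7+6 = 21
N29–N27–N36: 21+6 = 27
The minimum is 21 hops' cost via N29–N2–N27–N36.

21 hops' cost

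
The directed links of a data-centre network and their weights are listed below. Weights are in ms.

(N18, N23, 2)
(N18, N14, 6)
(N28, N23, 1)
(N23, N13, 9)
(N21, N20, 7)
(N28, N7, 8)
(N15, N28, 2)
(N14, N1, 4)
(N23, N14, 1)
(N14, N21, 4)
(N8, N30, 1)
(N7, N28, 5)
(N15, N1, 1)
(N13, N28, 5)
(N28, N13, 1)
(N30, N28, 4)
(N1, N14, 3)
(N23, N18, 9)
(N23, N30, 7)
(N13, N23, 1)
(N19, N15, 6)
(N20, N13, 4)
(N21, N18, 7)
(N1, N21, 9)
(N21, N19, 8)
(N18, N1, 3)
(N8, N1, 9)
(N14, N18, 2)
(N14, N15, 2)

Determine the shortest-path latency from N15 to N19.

Shortest distances from N15:
N15: 0
N1: 1  (via N15)
N28: 2  (via N15)
N23: 3  (via N28)
N13: 3  (via N28)
N14: 4  (via N1)
N18: 6  (via N14)
N21: 8  (via N14)
N30: 10  (via N23)
N7: 10  (via N28)
N20: 15  (via N21)
N19: 16  (via N21)
Shortest route: N15–N1–N14–N21–N19 = 16 ms.

16 ms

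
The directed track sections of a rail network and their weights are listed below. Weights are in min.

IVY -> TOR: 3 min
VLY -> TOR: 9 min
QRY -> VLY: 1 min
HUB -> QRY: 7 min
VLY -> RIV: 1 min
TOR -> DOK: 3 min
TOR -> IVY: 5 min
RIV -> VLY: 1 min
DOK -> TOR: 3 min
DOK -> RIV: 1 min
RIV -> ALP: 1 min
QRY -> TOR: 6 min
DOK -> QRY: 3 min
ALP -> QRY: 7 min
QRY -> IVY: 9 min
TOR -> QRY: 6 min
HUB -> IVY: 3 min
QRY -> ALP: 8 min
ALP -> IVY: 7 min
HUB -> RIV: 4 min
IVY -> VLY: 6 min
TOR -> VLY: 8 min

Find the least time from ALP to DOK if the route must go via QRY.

Shortest ALP→QRY: ALP–QRY = 7
Best QRY to DOK: QRY–TOR–DOK costing 9
Total via QRY: 7 + 9 = 16 min.

16 min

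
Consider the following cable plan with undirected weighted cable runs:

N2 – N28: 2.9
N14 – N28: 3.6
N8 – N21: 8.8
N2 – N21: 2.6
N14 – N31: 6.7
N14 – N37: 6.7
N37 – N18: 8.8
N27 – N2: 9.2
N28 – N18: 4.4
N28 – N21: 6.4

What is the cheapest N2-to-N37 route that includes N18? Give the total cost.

16.1

Best N2 to N18: N2–N28–N18 costing 7.3
Best N18 to N37: N18–N37 costing 8.8
Total via N18: 7.3 + 8.8 = 16.1.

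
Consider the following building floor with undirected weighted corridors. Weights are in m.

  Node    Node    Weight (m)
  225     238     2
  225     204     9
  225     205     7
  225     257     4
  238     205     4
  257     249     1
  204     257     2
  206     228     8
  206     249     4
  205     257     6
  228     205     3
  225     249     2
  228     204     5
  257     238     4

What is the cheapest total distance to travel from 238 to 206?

8 m

Enumerating some paths:
238 → 257 → 249 → 206: 4+1+4 = 9
238 → 257 → 225 → 249 → 206: 4+4+2+4 = 14
238 → 225 → 257 → 249 → 206: 2+4+1+4 = 11
238 → 225 → 249 → 206: 2+2+4 = 8
Cheapest is 238 → 225 → 249 → 206 at 8 m.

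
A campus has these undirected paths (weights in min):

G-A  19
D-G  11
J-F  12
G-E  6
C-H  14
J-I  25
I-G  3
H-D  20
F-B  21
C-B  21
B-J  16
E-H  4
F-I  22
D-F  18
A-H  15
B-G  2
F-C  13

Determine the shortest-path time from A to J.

37 min

Enumerating some paths:
A–G–I–J: 19+3+25 = 47
A–G–B–J: 19+2+16 = 37
A–H–E–G–B–J: 15+4+6+2+16 = 43
Cheapest is A–G–B–J at 37 min.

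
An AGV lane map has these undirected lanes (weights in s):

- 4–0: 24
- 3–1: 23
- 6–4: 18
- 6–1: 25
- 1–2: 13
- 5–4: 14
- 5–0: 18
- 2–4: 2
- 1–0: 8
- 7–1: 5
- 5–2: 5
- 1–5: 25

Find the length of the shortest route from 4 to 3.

Shortest distances from 4:
4: 0
2: 2  (via 4)
5: 7  (via 2)
1: 15  (via 2)
6: 18  (via 4)
7: 20  (via 1)
0: 23  (via 1)
3: 38  (via 1)
Shortest route: 4–2–1–3 = 38 s.

38 s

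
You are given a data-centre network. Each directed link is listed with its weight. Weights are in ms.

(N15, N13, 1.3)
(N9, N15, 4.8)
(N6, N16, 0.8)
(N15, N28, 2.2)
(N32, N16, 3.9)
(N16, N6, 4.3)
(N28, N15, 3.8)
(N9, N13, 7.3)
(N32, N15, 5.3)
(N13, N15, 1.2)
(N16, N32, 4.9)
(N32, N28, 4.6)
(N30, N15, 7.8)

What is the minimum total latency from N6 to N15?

Compare a few routes:
N6 - N16 - N32 - N28 - N15: 0.8+4.9+4.6+3.8 = 14.1
N6 - N16 - N32 - N15: 0.8+4.9+5.3 = 11
Cheapest is N6 - N16 - N32 - N15 at 11 ms.

11 ms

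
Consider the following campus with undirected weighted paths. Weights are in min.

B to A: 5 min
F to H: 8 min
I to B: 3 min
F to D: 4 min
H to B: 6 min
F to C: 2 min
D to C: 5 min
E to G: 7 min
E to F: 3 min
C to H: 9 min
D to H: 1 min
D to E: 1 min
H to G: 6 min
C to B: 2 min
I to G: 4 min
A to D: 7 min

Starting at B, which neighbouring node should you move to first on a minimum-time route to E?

Candidate routes:
B–H–D–E: 6+1+1 = 8
B–C–F–E: 2+2+3 = 7
The minimum is 7 min via B–C–F–E.
So from B the first move is to C.

C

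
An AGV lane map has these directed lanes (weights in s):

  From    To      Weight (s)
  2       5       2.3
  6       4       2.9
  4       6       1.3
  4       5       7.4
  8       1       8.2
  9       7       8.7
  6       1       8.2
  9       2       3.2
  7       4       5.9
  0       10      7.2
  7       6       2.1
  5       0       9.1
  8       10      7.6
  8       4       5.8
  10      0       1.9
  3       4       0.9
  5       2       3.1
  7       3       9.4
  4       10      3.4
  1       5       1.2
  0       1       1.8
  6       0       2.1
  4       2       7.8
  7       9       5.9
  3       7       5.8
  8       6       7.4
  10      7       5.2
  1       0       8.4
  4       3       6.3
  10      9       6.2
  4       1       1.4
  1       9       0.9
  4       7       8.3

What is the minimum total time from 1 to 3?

Compare a few routes:
1 → 9 → 7 → 3: 0.9+8.7+9.4 = 19
1 → 9 → 7 → 6 → 4 → 3: 0.9+8.7+2.1+2.9+6.3 = 20.9
The minimum is 19 s via 1 → 9 → 7 → 3.

19 s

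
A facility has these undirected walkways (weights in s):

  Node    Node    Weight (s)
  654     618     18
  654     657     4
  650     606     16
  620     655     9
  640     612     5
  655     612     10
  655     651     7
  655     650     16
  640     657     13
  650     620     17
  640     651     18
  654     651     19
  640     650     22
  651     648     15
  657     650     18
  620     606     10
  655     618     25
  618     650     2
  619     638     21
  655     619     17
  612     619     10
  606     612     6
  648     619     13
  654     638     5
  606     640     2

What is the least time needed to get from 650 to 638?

Running Dijkstra from 650:
650: 0
618: 2  (via 650)
655: 16  (via 650)
606: 16  (via 650)
620: 17  (via 650)
657: 18  (via 650)
640: 18  (via 606)
654: 20  (via 618)
612: 22  (via 606)
651: 23  (via 655)
638: 25  (via 654)
Shortest route: 650–618–654–638 = 25 s.

25 s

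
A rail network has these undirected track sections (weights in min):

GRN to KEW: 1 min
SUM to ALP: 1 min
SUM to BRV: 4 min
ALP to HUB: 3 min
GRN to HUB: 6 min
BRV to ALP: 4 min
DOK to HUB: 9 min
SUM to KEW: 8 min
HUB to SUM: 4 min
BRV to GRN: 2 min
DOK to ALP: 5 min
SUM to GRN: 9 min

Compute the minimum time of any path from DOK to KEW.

12 min

Enumerating some paths:
DOK–ALP–SUM–BRV–GRN–KEW: 5+1+4+2+1 = 13
DOK–ALP–BRV–GRN–KEW: 5+4+2+1 = 12
DOK–ALP–SUM–KEW: 5+1+8 = 14
Cheapest is DOK–ALP–BRV–GRN–KEW at 12 min.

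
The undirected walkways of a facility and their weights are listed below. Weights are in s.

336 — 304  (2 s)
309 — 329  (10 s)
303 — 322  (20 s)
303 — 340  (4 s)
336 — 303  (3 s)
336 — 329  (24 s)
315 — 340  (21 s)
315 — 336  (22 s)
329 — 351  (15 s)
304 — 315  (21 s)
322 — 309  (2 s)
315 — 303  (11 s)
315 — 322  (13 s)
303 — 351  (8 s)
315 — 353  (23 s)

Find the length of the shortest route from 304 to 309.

27 s

Candidate routes:
304 - 336 - 303 - 322 - 309: 2+3+20+2 = 27
304 - 336 - 303 - 315 - 322 - 309: 2+3+11+13+2 = 31
The minimum is 27 s via 304 - 336 - 303 - 322 - 309.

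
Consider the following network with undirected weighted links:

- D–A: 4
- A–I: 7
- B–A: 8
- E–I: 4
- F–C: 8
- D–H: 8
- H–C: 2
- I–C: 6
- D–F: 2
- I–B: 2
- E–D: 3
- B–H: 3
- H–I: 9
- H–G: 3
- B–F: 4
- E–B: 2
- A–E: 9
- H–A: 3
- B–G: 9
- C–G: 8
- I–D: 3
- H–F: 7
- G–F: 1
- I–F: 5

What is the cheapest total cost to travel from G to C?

5

Shortest distances from G:
G: 0
F: 1  (via G)
D: 3  (via F)
H: 3  (via G)
B: 5  (via F)
C: 5  (via H)
Shortest route: G–H–C = 5.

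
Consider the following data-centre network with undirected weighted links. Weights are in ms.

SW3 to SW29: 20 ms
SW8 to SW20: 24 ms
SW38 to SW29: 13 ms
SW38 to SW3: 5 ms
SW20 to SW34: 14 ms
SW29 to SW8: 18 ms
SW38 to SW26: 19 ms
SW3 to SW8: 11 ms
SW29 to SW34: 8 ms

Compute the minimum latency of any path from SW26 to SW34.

Settle nodes by increasing distance from SW26:
SW26: 0
SW38: 19  (via SW26)
SW3: 24  (via SW38)
SW29: 32  (via SW38)
SW8: 35  (via SW3)
SW34: 40  (via SW29)
Shortest route: SW26 → SW38 → SW29 → SW34 = 40 ms.

40 ms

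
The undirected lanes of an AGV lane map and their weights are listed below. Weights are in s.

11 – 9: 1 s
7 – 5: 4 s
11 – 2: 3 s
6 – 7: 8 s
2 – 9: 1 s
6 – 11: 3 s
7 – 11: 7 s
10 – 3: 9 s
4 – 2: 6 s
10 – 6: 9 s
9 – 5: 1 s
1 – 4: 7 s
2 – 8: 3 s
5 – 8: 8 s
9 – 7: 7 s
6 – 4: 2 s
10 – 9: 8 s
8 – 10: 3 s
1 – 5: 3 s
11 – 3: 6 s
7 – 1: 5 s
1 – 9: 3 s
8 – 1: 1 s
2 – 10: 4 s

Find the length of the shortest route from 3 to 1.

10 s

Enumerating some paths:
3–11–9–1: 6+1+3 = 10
3–11–9–5–1: 6+1+1+3 = 11
The minimum is 10 s via 3–11–9–1.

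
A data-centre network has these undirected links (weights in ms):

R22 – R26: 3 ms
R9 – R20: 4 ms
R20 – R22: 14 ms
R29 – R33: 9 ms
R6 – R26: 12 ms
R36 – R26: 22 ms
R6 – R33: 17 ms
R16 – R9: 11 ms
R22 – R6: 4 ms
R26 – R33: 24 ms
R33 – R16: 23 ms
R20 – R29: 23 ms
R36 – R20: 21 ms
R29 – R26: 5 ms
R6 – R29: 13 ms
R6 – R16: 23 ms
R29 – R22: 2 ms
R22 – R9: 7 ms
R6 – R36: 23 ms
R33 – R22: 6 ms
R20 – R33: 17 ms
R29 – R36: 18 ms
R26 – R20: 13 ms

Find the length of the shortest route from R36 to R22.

Shortest distances from R36:
R36: 0
R29: 18  (via R36)
R22: 20  (via R29)
Shortest route: R36 → R29 → R22 = 20 ms.

20 ms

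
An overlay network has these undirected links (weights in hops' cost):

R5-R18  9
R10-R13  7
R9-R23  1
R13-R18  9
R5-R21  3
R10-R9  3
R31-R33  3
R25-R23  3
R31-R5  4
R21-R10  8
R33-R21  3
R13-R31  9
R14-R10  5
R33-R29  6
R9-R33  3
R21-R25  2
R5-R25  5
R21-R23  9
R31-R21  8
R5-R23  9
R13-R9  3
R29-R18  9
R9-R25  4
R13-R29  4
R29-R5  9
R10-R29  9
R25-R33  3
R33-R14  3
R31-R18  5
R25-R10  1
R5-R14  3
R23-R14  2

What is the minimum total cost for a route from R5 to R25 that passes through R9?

Shortest R5→R9: R5–R14–R23–R9 = 6
Shortest R9→R25: R9–R25 = 4
Total via R9: 6 + 4 = 10 hops' cost.

10 hops' cost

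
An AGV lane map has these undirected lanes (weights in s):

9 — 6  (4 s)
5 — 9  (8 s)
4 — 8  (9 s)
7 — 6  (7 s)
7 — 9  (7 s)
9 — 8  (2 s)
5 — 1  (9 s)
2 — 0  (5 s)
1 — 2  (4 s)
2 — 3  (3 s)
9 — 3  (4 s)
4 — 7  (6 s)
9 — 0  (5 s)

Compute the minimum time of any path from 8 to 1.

Enumerating some paths:
8 - 9 - 5 - 1: 2+8+9 = 19
8 - 9 - 0 - 2 - 1: 2+5+5+4 = 16
8 - 9 - 3 - 2 - 1: 2+4+3+4 = 13
The minimum is 13 s via 8 - 9 - 3 - 2 - 1.

13 s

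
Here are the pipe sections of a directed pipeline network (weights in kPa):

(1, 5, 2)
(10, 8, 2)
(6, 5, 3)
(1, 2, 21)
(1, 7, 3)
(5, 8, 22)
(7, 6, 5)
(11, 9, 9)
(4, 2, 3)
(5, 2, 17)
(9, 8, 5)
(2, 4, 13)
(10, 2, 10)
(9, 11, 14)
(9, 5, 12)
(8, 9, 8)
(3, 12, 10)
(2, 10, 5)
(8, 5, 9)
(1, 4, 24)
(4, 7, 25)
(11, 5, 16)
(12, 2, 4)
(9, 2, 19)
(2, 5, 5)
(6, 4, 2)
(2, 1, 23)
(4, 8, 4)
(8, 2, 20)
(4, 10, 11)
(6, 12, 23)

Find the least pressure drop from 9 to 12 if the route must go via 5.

Best 9 to 5: 9 → 5 costing 12
Shortest 5→12: 5 → 2 → 1 → 7 → 6 → 12 = 71
Total via 5: 12 + 71 = 83 kPa.

83 kPa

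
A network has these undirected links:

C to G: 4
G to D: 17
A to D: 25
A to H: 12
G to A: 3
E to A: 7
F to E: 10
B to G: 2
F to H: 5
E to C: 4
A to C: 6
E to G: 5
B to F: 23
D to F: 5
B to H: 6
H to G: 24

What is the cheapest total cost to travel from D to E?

Enumerating some paths:
D–G–E: 17+5 = 22
D–F–E: 5+10 = 15
Cheapest is D–F–E at 15.

15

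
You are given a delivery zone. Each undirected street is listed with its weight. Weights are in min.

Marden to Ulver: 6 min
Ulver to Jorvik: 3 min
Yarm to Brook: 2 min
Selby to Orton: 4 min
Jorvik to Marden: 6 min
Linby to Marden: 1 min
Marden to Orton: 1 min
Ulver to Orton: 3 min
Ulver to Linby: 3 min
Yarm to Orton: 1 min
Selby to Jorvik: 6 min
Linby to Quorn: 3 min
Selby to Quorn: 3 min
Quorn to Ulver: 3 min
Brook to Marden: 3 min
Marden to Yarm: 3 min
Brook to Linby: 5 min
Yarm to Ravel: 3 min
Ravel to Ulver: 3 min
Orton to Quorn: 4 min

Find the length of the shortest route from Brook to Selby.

Enumerating some paths:
Brook–Marden–Linby–Quorn–Selby: 3+1+3+3 = 10
Brook–Marden–Orton–Selby: 3+1+4 = 8
Brook–Yarm–Marden–Orton–Selby: 2+3+1+4 = 10
Brook–Yarm–Orton–Selby: 2+1+4 = 7
Cheapest is Brook–Yarm–Orton–Selby at 7 min.

7 min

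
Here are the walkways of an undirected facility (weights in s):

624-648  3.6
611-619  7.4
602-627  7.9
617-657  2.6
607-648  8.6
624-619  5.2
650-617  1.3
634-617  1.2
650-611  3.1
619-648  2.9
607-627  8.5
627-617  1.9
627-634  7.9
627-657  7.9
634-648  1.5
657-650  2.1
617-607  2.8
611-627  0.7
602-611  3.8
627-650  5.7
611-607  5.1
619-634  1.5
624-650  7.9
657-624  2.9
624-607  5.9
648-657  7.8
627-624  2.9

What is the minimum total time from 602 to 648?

9.1 s

Compare a few routes:
602 - 611 - 627 - 617 - 634 - 648: 3.8+0.7+1.9+1.2+1.5 = 9.1
602 - 611 - 627 - 624 - 648: 3.8+0.7+2.9+3.6 = 11
602 - 611 - 650 - 617 - 634 - 648: 3.8+3.1+1.3+1.2+1.5 = 10.9
The minimum is 9.1 s via 602 - 611 - 627 - 617 - 634 - 648.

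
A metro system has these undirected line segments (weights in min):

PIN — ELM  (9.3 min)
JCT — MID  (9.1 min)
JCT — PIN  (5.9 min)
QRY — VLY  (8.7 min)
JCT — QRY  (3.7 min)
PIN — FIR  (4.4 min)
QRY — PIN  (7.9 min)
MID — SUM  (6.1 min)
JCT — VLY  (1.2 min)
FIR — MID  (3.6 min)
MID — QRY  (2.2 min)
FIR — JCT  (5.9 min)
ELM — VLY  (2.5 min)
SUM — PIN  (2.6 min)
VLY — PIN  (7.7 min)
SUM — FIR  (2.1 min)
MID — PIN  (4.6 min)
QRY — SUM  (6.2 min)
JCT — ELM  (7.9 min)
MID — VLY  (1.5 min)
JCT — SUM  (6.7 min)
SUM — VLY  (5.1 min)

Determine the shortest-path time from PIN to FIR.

4.4 min

Settle nodes by increasing distance from PIN:
PIN: 0
SUM: 2.6  (via PIN)
FIR: 4.4  (via PIN)
Shortest route: PIN–FIR = 4.4 min.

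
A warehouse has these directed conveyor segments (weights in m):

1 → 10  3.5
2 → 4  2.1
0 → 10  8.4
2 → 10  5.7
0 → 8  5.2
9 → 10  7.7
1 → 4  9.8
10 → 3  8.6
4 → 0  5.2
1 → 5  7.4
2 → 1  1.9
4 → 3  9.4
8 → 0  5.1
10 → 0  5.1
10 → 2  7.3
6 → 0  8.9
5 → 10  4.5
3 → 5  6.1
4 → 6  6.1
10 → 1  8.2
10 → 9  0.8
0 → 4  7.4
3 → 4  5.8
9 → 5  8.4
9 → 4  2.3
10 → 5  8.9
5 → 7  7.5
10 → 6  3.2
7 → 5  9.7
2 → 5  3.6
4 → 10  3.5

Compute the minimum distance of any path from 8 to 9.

14.3 m

Enumerating some paths:
8–0–10–9: 5.1+8.4+0.8 = 14.3
8–0–4–10–9: 5.1+7.4+3.5+0.8 = 16.8
8–0–4–3–5–10–9: 5.1+7.4+9.4+6.1+4.5+0.8 = 33.3
The minimum is 14.3 m via 8–0–10–9.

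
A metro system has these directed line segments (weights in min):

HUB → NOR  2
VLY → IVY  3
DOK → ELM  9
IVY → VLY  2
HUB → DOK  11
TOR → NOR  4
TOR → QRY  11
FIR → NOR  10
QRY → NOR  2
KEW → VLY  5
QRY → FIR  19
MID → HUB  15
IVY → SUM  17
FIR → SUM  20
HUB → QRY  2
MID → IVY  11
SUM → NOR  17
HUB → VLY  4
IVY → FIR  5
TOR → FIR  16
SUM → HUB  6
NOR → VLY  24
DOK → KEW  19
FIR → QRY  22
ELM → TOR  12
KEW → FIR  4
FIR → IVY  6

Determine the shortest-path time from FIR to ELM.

Settle nodes by increasing distance from FIR:
FIR: 0
IVY: 6  (via FIR)
VLY: 8  (via IVY)
NOR: 10  (via FIR)
SUM: 20  (via FIR)
QRY: 22  (via FIR)
HUB: 26  (via SUM)
DOK: 37  (via HUB)
ELM: 46  (via DOK)
Shortest route: FIR–SUM–HUB–DOK–ELM = 46 min.

46 min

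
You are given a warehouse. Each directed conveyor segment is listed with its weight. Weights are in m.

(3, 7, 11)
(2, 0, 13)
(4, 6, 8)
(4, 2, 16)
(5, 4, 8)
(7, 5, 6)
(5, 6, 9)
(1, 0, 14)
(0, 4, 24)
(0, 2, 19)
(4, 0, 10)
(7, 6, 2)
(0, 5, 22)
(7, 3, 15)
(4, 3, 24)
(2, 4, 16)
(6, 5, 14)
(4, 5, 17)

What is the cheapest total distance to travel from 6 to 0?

32 m

Running Dijkstra from 6:
6: 0
5: 14  (via 6)
4: 22  (via 5)
0: 32  (via 4)
Shortest route: 6–5–4–0 = 32 m.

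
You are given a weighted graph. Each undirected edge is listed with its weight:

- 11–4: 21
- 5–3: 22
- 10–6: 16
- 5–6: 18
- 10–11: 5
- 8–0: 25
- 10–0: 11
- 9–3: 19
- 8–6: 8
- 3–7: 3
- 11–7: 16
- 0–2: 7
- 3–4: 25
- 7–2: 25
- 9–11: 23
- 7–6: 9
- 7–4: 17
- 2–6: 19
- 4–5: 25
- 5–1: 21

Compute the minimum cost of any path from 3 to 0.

Shortest distances from 3:
3: 0
7: 3  (via 3)
6: 12  (via 7)
9: 19  (via 3)
11: 19  (via 7)
4: 20  (via 7)
8: 20  (via 6)
5: 22  (via 3)
10: 24  (via 11)
2: 28  (via 7)
0: 35  (via 10)
Shortest route: 3–7–11–10–0 = 35.

35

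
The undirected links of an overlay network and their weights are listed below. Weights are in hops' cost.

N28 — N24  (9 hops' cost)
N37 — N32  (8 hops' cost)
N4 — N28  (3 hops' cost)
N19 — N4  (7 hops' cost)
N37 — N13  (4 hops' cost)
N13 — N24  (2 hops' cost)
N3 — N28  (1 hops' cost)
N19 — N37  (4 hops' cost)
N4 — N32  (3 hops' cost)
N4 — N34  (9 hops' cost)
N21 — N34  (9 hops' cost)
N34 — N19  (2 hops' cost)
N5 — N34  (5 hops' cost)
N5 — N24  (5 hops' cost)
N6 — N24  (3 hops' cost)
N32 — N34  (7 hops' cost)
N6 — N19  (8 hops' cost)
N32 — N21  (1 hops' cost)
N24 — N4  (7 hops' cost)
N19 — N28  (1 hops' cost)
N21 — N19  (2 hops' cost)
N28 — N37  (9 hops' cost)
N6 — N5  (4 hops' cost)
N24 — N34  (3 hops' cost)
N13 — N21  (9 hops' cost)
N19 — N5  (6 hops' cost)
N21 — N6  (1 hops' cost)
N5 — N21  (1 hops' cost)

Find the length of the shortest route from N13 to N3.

Running Dijkstra from N13:
N13: 0
N24: 2  (via N13)
N37: 4  (via N13)
N34: 5  (via N24)
N6: 5  (via N24)
N21: 6  (via N6)
N5: 7  (via N24)
N32: 7  (via N21)
N19: 7  (via N34)
N28: 8  (via N19)
N4: 9  (via N24)
N3: 9  (via N28)
Shortest route: N13–N24–N34–N19–N28–N3 = 9 hops' cost.

9 hops' cost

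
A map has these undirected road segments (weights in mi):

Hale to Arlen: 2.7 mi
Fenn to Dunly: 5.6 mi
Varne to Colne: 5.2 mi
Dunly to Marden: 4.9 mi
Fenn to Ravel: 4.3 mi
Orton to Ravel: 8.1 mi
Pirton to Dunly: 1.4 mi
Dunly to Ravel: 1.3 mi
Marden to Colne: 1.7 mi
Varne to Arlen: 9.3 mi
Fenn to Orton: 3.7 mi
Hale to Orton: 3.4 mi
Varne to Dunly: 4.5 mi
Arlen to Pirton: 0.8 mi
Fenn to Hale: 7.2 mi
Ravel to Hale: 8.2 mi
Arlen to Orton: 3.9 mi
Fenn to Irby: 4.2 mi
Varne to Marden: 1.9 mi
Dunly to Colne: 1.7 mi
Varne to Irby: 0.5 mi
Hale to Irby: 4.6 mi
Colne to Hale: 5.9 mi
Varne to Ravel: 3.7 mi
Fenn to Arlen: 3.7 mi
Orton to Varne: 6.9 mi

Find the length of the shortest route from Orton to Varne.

6.9 mi

Compare a few routes:
Orton–Fenn–Irby–Varne: 3.7+4.2+0.5 = 8.4
Orton–Varne: 6.9 = 6.9
The minimum is 6.9 mi via Orton–Varne.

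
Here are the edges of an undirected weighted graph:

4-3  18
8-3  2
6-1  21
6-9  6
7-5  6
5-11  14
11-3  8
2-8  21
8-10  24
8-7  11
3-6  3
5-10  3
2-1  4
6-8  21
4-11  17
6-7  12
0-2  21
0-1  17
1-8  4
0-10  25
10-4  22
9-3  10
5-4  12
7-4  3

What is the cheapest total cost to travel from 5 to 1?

21

Candidate routes:
5 - 7 - 6 - 3 - 8 - 1: 6+12+3+2+4 = 27
5 - 7 - 8 - 1: 6+11+4 = 21
The minimum is 21 via 5 - 7 - 8 - 1.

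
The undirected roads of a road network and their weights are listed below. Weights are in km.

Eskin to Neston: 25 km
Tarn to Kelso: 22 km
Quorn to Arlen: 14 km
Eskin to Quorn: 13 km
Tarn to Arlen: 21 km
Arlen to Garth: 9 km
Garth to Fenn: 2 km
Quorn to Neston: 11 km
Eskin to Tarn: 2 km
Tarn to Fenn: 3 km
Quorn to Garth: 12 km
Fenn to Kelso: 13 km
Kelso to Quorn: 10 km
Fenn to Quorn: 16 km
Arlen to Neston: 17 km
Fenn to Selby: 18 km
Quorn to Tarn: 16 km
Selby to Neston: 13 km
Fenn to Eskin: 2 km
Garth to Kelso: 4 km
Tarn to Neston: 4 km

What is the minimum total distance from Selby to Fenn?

18 km

Enumerating some paths:
Selby - Fenn: 18 = 18
Selby - Neston - Quorn - Garth - Fenn: 13+11+12+2 = 38
Selby - Neston - Tarn - Eskin - Fenn: 13+4+2+2 = 21
Selby - Neston - Tarn - Fenn: 13+4+3 = 20
The minimum is 18 km via Selby - Fenn.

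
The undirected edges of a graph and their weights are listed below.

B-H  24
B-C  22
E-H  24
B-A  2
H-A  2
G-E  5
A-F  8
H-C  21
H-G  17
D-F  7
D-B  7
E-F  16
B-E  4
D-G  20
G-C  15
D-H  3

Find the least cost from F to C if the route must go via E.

Best F to E: F → A → B → E costing 14
Best E to C: E → G → C costing 20
Total via E: 14 + 20 = 34.

34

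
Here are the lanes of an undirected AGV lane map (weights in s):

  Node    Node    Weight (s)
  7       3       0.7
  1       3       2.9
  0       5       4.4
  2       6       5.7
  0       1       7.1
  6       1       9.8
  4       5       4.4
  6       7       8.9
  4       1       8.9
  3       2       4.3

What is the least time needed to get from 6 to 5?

21.3 s

Enumerating some paths:
6–7–3–1–0–5: 8.9+0.7+2.9+7.1+4.4 = 24
6–1–0–5: 9.8+7.1+4.4 = 21.3
6–1–4–5: 9.8+8.9+4.4 = 23.1
Cheapest is 6–1–0–5 at 21.3 s.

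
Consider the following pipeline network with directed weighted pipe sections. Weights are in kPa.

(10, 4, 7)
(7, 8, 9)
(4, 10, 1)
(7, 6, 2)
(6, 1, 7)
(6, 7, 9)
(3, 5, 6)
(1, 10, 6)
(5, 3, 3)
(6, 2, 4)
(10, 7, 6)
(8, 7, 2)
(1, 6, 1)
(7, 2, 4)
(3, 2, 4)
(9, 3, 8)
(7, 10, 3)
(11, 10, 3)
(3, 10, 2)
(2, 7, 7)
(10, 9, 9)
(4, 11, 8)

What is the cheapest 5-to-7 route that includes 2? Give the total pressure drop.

Best 5 to 2: 5–3–2 costing 7
Shortest 2→7: 2–7 = 7
Total via 2: 7 + 7 = 14 kPa.

14 kPa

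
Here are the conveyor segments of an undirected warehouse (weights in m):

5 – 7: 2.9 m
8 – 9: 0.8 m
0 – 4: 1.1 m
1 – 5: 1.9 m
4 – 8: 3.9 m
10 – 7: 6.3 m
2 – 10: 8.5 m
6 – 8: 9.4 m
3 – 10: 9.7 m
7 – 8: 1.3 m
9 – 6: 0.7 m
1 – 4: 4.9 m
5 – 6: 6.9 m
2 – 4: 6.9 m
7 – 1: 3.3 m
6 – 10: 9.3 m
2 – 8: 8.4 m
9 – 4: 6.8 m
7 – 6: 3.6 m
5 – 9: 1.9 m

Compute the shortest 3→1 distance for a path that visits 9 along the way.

Shortest 3→9: 3–10–7–8–9 = 18.1
Shortest 9→1: 9–5–1 = 3.8
Total via 9: 18.1 + 3.8 = 21.9 m.

21.9 m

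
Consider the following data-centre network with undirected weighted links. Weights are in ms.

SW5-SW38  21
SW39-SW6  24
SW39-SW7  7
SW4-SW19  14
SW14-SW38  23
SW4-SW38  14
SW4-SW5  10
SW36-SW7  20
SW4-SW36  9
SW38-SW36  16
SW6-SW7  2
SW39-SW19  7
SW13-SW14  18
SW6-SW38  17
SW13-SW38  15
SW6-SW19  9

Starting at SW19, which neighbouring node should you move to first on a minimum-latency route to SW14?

SW6

Compare a few routes:
SW19 → SW6 → SW38 → SW14: 9+17+23 = 49
SW19 → SW4 → SW38 → SW14: 14+14+23 = 51
SW19 → SW39 → SW7 → SW6 → SW38 → SW14: 7+7+2+17+23 = 56
SW19 → SW6 → SW38 → SW13 → SW14: 9+17+15+18 = 59
The minimum is 49 ms via SW19 → SW6 → SW38 → SW14.
So from SW19 the first move is to SW6.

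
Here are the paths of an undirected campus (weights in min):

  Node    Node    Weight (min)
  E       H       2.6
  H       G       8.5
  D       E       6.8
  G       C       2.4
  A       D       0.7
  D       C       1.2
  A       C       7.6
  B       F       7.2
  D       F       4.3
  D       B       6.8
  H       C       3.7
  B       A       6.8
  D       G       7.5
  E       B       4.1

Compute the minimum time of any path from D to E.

6.8 min

Candidate routes:
D → B → E: 6.8+4.1 = 10.9
D → E: 6.8 = 6.8
D → A → B → E: 0.7+6.8+4.1 = 11.6
D → C → H → E: 1.2+3.7+2.6 = 7.5
The minimum is 6.8 min via D → E.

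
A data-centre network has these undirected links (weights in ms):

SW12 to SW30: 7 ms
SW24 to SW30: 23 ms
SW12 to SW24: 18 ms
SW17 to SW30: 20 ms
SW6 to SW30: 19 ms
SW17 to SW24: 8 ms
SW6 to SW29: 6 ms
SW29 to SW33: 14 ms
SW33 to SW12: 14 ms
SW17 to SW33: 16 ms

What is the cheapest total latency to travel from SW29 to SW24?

Enumerating some paths:
SW29 - SW33 - SW17 - SW24: 14+16+8 = 38
SW29 - SW33 - SW12 - SW24: 14+14+18 = 46
Cheapest is SW29 - SW33 - SW17 - SW24 at 38 ms.

38 ms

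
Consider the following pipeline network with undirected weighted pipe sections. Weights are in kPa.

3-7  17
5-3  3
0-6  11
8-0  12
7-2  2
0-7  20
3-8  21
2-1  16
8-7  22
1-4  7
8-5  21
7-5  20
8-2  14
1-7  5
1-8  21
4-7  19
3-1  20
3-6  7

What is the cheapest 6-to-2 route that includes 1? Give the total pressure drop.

34 kPa

Shortest 6→1: 6 → 3 → 1 = 27
Best 1 to 2: 1 → 7 → 2 costing 7
Total via 1: 27 + 7 = 34 kPa.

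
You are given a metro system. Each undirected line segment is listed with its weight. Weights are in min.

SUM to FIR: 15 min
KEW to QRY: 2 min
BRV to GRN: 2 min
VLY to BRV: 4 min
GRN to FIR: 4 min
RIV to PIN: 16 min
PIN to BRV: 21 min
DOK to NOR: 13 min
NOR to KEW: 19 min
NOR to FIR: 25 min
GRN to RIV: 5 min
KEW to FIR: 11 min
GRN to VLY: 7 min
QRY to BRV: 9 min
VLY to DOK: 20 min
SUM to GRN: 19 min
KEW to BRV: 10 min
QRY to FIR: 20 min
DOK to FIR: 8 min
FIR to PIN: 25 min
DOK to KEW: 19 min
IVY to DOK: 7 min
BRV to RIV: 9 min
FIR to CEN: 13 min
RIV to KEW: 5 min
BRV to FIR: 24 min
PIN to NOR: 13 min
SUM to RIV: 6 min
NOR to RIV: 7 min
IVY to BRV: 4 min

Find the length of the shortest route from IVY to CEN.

Enumerating some paths:
IVY → BRV → GRN → FIR → CEN: 4+2+4+13 = 23
IVY → DOK → FIR → CEN: 7+8+13 = 28
IVY → BRV → RIV → GRN → FIR → CEN: 4+9+5+4+13 = 35
IVY → BRV → VLY → GRN → FIR → CEN: 4+4+7+4+13 = 32
Cheapest is IVY → BRV → GRN → FIR → CEN at 23 min.

23 min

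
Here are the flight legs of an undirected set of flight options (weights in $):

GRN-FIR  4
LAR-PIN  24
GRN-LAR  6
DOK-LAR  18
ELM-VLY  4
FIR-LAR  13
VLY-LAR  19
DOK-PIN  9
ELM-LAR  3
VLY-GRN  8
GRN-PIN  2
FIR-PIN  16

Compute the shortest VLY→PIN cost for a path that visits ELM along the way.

Best VLY to ELM: VLY–ELM costing 4
Best ELM to PIN: ELM–LAR–GRN–PIN costing 11
Total via ELM: 4 + 11 = $15.

$15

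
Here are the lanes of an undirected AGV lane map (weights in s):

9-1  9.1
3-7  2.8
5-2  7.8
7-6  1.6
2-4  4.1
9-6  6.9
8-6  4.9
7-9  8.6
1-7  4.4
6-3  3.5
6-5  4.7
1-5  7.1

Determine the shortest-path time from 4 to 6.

16.6 s

Enumerating some paths:
4 → 2 → 5 → 1 → 7 → 6: 4.1+7.8+7.1+4.4+1.6 = 25
4 → 2 → 5 → 6: 4.1+7.8+4.7 = 16.6
The minimum is 16.6 s via 4 → 2 → 5 → 6.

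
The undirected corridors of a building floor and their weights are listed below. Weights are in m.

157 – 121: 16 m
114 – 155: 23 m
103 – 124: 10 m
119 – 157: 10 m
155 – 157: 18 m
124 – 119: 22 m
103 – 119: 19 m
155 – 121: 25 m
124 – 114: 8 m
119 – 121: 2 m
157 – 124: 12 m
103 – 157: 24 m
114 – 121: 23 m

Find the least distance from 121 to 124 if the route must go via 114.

Best 121 to 114: 121 → 114 costing 23
Shortest 114→124: 114 → 124 = 8
Total via 114: 23 + 8 = 31 m.

31 m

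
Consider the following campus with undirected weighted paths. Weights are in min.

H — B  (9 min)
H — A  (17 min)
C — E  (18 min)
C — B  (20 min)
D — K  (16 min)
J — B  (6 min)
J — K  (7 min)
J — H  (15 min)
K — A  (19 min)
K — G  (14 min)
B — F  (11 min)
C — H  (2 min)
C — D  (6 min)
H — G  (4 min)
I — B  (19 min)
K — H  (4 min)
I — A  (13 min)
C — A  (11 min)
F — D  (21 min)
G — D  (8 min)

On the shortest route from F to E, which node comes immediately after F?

B

Candidate routes:
F → B → J → K → H → C → E: 11+6+7+4+2+18 = 48
F → D → C → E: 21+6+18 = 45
F → B → H → C → E: 11+9+2+18 = 40
Cheapest is F → B → H → C → E at 40 min.
So from F the first move is to B.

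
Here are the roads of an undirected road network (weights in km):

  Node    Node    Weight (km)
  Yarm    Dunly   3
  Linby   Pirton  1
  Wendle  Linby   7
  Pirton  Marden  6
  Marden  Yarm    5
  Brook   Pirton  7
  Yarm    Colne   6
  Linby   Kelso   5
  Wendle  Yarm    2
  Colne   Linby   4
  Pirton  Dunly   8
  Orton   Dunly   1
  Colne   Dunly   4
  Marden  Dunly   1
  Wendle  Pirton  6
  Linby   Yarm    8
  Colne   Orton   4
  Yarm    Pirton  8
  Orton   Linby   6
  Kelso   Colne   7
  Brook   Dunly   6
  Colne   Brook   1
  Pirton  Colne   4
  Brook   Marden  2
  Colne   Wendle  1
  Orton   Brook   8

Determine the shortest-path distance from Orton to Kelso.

11 km

Running Dijkstra from Orton:
Orton: 0
Dunly: 1  (via Orton)
Marden: 2  (via Dunly)
Yarm: 4  (via Dunly)
Brook: 4  (via Marden)
Colne: 4  (via Orton)
Wendle: 5  (via Colne)
Linby: 6  (via Orton)
Pirton: 7  (via Linby)
Kelso: 11  (via Colne)
Shortest route: Orton → Colne → Kelso = 11 km.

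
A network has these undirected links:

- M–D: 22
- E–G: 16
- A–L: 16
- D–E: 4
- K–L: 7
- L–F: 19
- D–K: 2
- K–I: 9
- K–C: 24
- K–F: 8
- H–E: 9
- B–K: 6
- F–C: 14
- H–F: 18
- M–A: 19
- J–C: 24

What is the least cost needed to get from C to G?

Running Dijkstra from C:
C: 0
F: 14  (via C)
K: 22  (via F)
D: 24  (via K)
J: 24  (via C)
B: 28  (via K)
E: 28  (via D)
L: 29  (via K)
I: 31  (via K)
H: 32  (via F)
G: 44  (via E)
Shortest route: C → F → K → D → E → G = 44.

44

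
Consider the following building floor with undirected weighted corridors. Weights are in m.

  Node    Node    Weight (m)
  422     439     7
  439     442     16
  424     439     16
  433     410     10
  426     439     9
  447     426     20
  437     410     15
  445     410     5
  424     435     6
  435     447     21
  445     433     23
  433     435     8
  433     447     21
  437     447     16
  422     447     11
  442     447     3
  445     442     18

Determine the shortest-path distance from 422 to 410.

37 m

Shortest distances from 422:
422: 0
439: 7  (via 422)
447: 11  (via 422)
442: 14  (via 447)
426: 16  (via 439)
424: 23  (via 439)
437: 27  (via 447)
435: 29  (via 424)
433: 32  (via 447)
445: 32  (via 442)
410: 37  (via 445)
Shortest route: 422 → 447 → 442 → 445 → 410 = 37 m.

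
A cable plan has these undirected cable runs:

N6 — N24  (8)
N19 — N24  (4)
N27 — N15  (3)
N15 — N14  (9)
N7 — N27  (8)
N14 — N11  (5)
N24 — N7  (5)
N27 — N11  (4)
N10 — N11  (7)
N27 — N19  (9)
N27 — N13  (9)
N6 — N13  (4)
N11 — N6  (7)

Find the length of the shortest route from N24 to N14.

20

Candidate routes:
N24 - N7 - N27 - N15 - N14: 5+8+3+9 = 25
N24 - N7 - N27 - N11 - N14: 5+8+4+5 = 22
N24 - N6 - N11 - N14: 8+7+5 = 20
N24 - N19 - N27 - N11 - N14: 4+9+4+5 = 22
The minimum is 20 via N24 - N6 - N11 - N14.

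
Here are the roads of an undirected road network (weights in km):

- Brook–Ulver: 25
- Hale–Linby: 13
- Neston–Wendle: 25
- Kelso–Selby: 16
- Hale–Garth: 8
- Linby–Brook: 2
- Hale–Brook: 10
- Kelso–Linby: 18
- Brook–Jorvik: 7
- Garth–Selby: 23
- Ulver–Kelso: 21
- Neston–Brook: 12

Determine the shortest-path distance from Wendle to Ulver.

62 km

Compare a few routes:
Wendle → Neston → Brook → Ulver: 25+12+25 = 62
Wendle → Neston → Brook → Hale → Linby → Kelso → Ulver: 25+12+10+13+18+21 = 99
Wendle → Neston → Brook → Linby → Kelso → Ulver: 25+12+2+18+21 = 78
Cheapest is Wendle → Neston → Brook → Ulver at 62 km.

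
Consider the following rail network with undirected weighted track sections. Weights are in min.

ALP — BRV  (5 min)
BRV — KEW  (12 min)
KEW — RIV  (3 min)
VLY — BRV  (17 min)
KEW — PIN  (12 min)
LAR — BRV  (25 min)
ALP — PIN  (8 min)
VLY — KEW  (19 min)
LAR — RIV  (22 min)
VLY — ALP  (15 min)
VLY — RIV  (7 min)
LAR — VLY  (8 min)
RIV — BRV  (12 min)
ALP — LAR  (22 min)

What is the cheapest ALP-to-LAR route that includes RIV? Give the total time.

Best ALP to RIV: ALP → BRV → RIV costing 17
Shortest RIV→LAR: RIV → VLY → LAR = 15
Total via RIV: 17 + 15 = 32 min.

32 min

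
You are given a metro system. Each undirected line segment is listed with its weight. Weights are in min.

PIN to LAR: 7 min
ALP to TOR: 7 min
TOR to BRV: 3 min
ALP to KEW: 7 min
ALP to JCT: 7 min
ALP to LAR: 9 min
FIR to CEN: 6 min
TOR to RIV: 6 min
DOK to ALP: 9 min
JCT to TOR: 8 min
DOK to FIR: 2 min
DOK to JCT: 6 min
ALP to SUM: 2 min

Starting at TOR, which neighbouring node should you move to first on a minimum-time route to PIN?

Enumerating some paths:
TOR - JCT - ALP - LAR - PIN: 8+7+9+7 = 31
TOR - ALP - LAR - PIN: 7+9+7 = 23
TOR - JCT - DOK - ALP - LAR - PIN: 8+6+9+9+7 = 39
Cheapest is TOR - ALP - LAR - PIN at 23 min.
So from TOR the first move is to ALP.

ALP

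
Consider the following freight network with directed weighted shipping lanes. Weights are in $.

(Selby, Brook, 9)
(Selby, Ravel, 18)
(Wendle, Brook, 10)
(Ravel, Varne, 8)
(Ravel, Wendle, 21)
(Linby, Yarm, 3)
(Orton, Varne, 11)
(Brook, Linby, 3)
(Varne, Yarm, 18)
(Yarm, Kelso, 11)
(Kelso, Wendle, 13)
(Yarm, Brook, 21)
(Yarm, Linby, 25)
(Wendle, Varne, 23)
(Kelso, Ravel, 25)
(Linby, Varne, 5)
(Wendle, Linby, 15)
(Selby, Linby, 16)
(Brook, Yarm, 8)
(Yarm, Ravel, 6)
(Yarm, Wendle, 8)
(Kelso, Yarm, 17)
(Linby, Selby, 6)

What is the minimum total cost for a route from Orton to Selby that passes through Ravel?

Shortest Orton→Ravel: Orton–Varne–Yarm–Ravel = 35
Best Ravel to Selby: Ravel–Wendle–Brook–Linby–Selby costing 40
Total via Ravel: 35 + 40 = $75.

$75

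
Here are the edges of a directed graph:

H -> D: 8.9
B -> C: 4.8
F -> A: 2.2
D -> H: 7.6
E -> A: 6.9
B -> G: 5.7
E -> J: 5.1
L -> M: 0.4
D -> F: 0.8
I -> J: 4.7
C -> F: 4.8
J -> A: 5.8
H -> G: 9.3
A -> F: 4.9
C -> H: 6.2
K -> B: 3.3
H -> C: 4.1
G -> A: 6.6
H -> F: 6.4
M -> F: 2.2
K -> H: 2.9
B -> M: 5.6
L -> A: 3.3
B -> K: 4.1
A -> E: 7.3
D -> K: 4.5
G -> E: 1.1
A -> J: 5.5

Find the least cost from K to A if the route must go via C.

Shortest K→C: K → H → C = 7
Shortest C→A: C → F → A = 7
Total via C: 7 + 7 = 14.

14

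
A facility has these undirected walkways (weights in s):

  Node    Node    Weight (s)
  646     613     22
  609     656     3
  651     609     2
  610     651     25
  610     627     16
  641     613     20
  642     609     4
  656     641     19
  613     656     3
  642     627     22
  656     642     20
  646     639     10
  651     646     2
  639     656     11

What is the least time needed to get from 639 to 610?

Compare a few routes:
639 - 656 - 609 - 642 - 627 - 610: 11+3+4+22+16 = 56
639 - 656 - 609 - 651 - 610: 11+3+2+25 = 41
639 - 646 - 651 - 610: 10+2+25 = 37
639 - 646 - 651 - 609 - 642 - 627 - 610: 10+2+2+4+22+16 = 56
The minimum is 37 s via 639 - 646 - 651 - 610.

37 s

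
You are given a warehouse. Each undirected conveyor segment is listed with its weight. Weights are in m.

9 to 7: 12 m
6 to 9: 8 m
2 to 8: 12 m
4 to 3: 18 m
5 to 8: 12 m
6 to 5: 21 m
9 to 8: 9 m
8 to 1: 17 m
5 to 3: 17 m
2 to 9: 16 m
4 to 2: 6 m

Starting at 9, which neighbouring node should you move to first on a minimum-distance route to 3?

Compare a few routes:
9–8–5–3: 9+12+17 = 38
9–2–4–3: 16+6+18 = 40
The minimum is 38 m via 9–8–5–3.
So from 9 the first move is to 8.

8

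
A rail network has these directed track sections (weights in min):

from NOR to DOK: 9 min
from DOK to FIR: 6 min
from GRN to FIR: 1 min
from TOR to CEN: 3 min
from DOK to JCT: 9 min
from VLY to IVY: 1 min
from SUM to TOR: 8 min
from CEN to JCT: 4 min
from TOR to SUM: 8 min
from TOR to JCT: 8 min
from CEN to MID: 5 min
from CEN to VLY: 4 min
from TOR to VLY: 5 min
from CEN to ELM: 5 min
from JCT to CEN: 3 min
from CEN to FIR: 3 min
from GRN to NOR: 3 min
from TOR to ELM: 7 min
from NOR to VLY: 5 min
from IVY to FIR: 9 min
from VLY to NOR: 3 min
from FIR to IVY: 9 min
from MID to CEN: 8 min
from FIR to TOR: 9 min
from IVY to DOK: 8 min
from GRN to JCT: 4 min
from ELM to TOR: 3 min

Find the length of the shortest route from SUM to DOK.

Compare a few routes:
SUM → TOR → VLY → IVY → DOK: 8+5+1+8 = 22
SUM → TOR → CEN → VLY → NOR → DOK: 8+3+4+3+9 = 27
SUM → TOR → VLY → NOR → DOK: 8+5+3+9 = 25
SUM → TOR → CEN → VLY → IVY → DOK: 8+3+4+1+8 = 24
The minimum is 22 min via SUM → TOR → VLY → IVY → DOK.

22 min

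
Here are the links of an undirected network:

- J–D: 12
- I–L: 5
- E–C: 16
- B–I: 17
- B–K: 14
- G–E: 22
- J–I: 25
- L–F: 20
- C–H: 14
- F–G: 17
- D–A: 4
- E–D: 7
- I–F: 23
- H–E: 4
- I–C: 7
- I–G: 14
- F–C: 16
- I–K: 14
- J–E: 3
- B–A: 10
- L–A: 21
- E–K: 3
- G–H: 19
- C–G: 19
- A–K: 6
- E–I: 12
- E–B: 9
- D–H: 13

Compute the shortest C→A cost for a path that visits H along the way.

Best C to H: C–H costing 14
Shortest H→A: H–E–K–A = 13
Total via H: 14 + 13 = 27.

27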